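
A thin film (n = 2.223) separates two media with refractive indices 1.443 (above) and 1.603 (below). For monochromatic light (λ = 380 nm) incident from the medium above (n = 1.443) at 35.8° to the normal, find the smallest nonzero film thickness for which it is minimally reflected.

92.4 nm

At the upper boundary (n = 1.443 to n = 2.223) the reflected ray undergoes a half-wave phase shift.
Bottom surface (2.223 → 1.603): reflection off a lower-index medium gives no phase shift.
Exactly one π shift → a net half-wave offset.
So the condition for destructive reflection is 2 n t cos θ_r = m λ.
Snell's law: 1.443 sin 35.8° = 2.223 sin θ_r → sin θ_r = 0.380, cos θ_r = 0.925.
Minimum nonzero at m = 1: t = λ / (2 n cos θ_r) = 380 / (2 × 2.223 × 0.925) = 92.4 nm.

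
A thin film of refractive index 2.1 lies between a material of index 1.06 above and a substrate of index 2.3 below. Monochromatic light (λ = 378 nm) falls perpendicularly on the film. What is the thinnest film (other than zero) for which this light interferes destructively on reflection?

At the upper boundary (n = 1.06 to n = 2.1) the reflected ray undergoes a half-wave phase shift.
Bottom surface (2.1 → 2.3): reflection off a higher-index medium gives a half-wave phase shift.
Net: no relative phase inversion (both shifts match).
With no net inversion, destructive interference in reflection requires 2 n t = (m + ½) λ.
Minimum at m = 0: t = λ / (4 n) = 378 / (4 × 2.1) = 45.0 nm.

45.0 nm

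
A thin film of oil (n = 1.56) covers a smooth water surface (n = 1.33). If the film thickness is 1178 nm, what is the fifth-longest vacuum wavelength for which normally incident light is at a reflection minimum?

Top surface (1.0 → 1.56): reflection off a higher-index medium gives a half-wave phase shift.
Ray reflecting at the bottom interface goes from n = 1.56 toward n = 1.33: no phase shift.
Net: one phase inversion between the two reflected rays.
So the condition for destructive reflection is 2 n t = m λ.
λ = 2 n t / m. The fifth-longest wavelength is m = 5: λ = 2 × 1.56 × 1178 / 5.00 = 735 nm.

735 nm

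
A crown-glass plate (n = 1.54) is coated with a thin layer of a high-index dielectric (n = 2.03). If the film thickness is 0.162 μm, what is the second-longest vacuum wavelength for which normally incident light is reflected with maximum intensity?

438 nm

Top surface (1.0 → 2.03): reflection off a higher-index medium gives a half-wave phase shift.
At the lower boundary (n = 2.03 to n = 1.54) the reflected ray undergoes no phase shift.
Exactly one π shift → a net half-wave offset.
With one net inversion, constructive interference in reflection requires 2 n t = (m + ½) λ.
λ = 2 n t / (m + ½). The second-longest wavelength is m = 1: λ = 2 × 2.03 × 162 / 1.50 = 438 nm.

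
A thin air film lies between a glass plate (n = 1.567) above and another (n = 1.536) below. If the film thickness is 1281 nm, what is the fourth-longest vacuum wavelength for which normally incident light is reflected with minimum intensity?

At the upper boundary (n = 1.567 to n = 1.0) the reflected ray undergoes no phase shift.
At the lower boundary (n = 1.0 to n = 1.536) the reflected ray undergoes a half-wave phase shift.
Exactly one π shift → a net half-wave offset.
With one net inversion, destructive interference in reflection requires 2 n t = m λ.
λ = 2 n t / m. The fourth-longest wavelength is m = 4: λ = 2 × 1.0 × 1281 / 4.00 = 641 nm.

641 nm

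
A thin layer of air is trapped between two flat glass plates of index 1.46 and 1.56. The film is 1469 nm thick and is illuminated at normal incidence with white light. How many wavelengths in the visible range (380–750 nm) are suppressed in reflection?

Top surface (1.46 → 1.0): reflection off a lower-index medium gives no phase shift.
Ray reflecting at the bottom interface goes from n = 1.0 toward n = 1.56: a half-wave phase shift.
Exactly one π shift → a net half-wave offset.
With one net inversion, destructive interference in reflection requires 2 n t = m λ.
λ = 2 n t / m = 2938 / m nm.
m=3: 979 nm (IR); m=4: 735 nm (visible); m=5: 588 nm (visible); m=6: 490 nm (visible); m=7: 420 nm (visible); m=8: 367 nm (UV).

4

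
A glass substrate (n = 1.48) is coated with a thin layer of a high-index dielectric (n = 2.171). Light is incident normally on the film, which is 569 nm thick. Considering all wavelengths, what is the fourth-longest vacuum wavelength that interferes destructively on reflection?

Top surface (1.0 → 2.171): reflection off a higher-index medium gives a half-wave phase shift.
Ray reflecting at the bottom interface goes from n = 2.171 toward n = 1.48: no phase shift.
The two reflections differ by half a wavelength.
So the condition for destructive reflection is 2 n t = m λ.
λ = 2 n t / m. The fourth-longest wavelength is m = 4: λ = 2 × 2.171 × 569 / 4.00 = 618 nm.

618 nm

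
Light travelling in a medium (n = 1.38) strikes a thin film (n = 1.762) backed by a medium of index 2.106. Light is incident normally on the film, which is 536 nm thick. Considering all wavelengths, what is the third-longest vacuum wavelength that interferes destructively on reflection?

756 nm

Ray reflecting at the top interface goes from n = 1.38 toward n = 1.762: a half-wave phase shift.
At the lower boundary (n = 1.762 to n = 2.106) the reflected ray undergoes a half-wave phase shift.
The two reflections carry the same phase change, so no net offset.
So the condition for destructive reflection is 2 n t = (m + ½) λ.
λ = 2 n t / (m + ½). The third-longest wavelength is m = 2: λ = 2 × 1.762 × 536 / 2.50 = 756 nm.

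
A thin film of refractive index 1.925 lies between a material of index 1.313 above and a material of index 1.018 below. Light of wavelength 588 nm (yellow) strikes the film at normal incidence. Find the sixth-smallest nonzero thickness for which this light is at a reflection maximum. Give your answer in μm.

0.840 μm

At the upper boundary (n = 1.313 to n = 1.925) the reflected ray undergoes a half-wave phase shift.
Ray reflecting at the bottom interface goes from n = 1.925 toward n = 1.018: no phase shift.
Exactly one π shift → a net half-wave offset.
So the condition for constructive reflection is 2 n t = (m + ½) λ.
The sixth-smallest nonzero thickness corresponds to m = 5: t = (m + ½) λ / (2 n) = 5.50 × 588 / (2 × 1.925) = 840 nm.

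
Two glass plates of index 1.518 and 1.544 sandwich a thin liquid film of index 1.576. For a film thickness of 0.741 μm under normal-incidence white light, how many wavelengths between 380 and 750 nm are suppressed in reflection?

At the upper boundary (n = 1.518 to n = 1.576) the reflected ray undergoes a half-wave phase shift.
Ray reflecting at the bottom interface goes from n = 1.576 toward n = 1.544: no phase shift.
The two reflections differ by half a wavelength.
So the condition for destructive reflection is 2 n t = m λ.
λ = 2 n t / m = 2336 / m nm.
m=3: 779 nm (IR); m=4: 584 nm (visible); m=5: 467 nm (visible); m=6: 389 nm (visible); m=7: 334 nm (UV).

3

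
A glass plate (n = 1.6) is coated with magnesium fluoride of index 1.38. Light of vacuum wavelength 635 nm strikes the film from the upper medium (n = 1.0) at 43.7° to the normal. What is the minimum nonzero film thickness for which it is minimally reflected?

133 nm

At the upper boundary (n = 1.0 to n = 1.38) the reflected ray undergoes a half-wave phase shift.
Ray reflecting at the bottom interface goes from n = 1.38 toward n = 1.6: a half-wave phase shift.
Net: no relative phase inversion (both shifts match).
So the condition for destructive reflection is 2 n t cos θ_r = (m + ½) λ.
Snell's law: 1.0 sin 43.7° = 1.38 sin θ_r → sin θ_r = 0.501, cos θ_r = 0.866.
Minimum at m = 0: t = λ / (4 n cos θ_r) = 635 / (4 × 1.38 × 0.866) = 133 nm.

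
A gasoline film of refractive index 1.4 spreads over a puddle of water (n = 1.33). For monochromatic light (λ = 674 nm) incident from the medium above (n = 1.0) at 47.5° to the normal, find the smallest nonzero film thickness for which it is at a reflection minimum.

283 nm

Ray reflecting at the top interface goes from n = 1.0 toward n = 1.4: a half-wave phase shift.
Ray reflecting at the bottom interface goes from n = 1.4 toward n = 1.33: no phase shift.
Net: one phase inversion between the two reflected rays.
For weak reflection here: 2 n t cos θ_r = m λ.
Snell's law: 1.0 sin 47.5° = 1.4 sin θ_r → sin θ_r = 0.527, cos θ_r = 0.850.
Minimum nonzero at m = 1: t = λ / (2 n cos θ_r) = 674 / (2 × 1.4 × 0.850) = 283 nm.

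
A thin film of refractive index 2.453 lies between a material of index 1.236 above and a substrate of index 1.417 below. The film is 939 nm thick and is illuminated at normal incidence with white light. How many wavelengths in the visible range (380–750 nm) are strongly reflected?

Ray reflecting at the top interface goes from n = 1.236 toward n = 2.453: a half-wave phase shift.
At the lower boundary (n = 2.453 to n = 1.417) the reflected ray undergoes no phase shift.
Net: one phase inversion between the two reflected rays.
So the condition for constructive reflection is 2 n t = (m + ½) λ.
λ = 2 n t / (m + ½) = 4607 / (m + ½) nm.
m=5: 838 nm (IR); m=6: 709 nm (visible); m=7: 614 nm (visible); m=8: 542 nm (visible); m=9: 485 nm (visible); m=10: 439 nm (visible); m=11: 401 nm (visible); m=12: 369 nm (UV).

6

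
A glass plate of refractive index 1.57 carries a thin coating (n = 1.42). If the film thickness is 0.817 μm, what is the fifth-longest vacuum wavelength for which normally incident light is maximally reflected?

464 nm

At the upper boundary (n = 1.0 to n = 1.42) the reflected ray undergoes a half-wave phase shift.
At the lower boundary (n = 1.42 to n = 1.57) the reflected ray undergoes a half-wave phase shift.
Zero or two π shifts → no net half-wave offset.
So the condition for constructive reflection is 2 n t = m λ.
λ = 2 n t / m. The fifth-longest wavelength is m = 5: λ = 2 × 1.42 × 817 / 5.00 = 464 nm.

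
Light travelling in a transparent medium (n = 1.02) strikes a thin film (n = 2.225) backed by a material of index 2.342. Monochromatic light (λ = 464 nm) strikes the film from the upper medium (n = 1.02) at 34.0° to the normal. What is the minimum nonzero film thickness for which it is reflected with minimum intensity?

Ray reflecting at the top interface goes from n = 1.02 toward n = 2.225: a half-wave phase shift.
Ray reflecting at the bottom interface goes from n = 2.225 toward n = 2.342: a half-wave phase shift.
The two reflections carry the same phase change, so no net offset.
For weak reflection here: 2 n t cos θ_r = (m + ½) λ.
Snell's law: 1.02 sin 34.0° = 2.225 sin θ_r → sin θ_r = 0.256, cos θ_r = 0.967.
Minimum at m = 0: t = λ / (4 n cos θ_r) = 464 / (4 × 2.225 × 0.967) = 53.9 nm.

53.9 nm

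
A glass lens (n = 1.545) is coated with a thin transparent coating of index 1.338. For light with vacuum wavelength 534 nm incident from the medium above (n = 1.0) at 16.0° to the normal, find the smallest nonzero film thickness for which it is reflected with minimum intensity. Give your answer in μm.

0.102 μm

At the upper boundary (n = 1.0 to n = 1.338) the reflected ray undergoes a half-wave phase shift.
At the lower boundary (n = 1.338 to n = 1.545) the reflected ray undergoes a half-wave phase shift.
Net: no relative phase inversion (both shifts match).
So the condition for destructive reflection is 2 n t cos θ_r = (m + ½) λ.
Snell's law: 1.0 sin 16.0° = 1.338 sin θ_r → sin θ_r = 0.206, cos θ_r = 0.979.
Minimum at m = 0: t = λ / (4 n cos θ_r) = 534 / (4 × 1.338 × 0.979) = 102 nm.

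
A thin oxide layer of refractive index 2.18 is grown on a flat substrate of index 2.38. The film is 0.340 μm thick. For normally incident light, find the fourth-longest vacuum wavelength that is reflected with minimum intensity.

424 nm

Ray reflecting at the top interface goes from n = 1.0 toward n = 2.18: a half-wave phase shift.
Ray reflecting at the bottom interface goes from n = 2.18 toward n = 2.38: a half-wave phase shift.
The two reflections carry the same phase change, so no net offset.
So the condition for destructive reflection is 2 n t = (m + ½) λ.
λ = 2 n t / (m + ½). The fourth-longest wavelength is m = 3: λ = 2 × 2.18 × 340 / 3.50 = 424 nm.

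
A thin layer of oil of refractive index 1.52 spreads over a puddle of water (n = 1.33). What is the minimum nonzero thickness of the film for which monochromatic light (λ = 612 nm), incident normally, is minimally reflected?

Top surface (1.0 → 1.52): reflection off a higher-index medium gives a half-wave phase shift.
Bottom surface (1.52 → 1.33): reflection off a lower-index medium gives no phase shift.
Exactly one π shift → a net half-wave offset.
For weak reflection here: 2 n t = m λ.
Minimum nonzero at m = 1: t = λ / (2 n) = 612 / (2 × 1.52) = 201 nm.

201 nm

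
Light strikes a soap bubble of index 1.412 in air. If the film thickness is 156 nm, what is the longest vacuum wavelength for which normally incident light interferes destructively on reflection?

441 nm

Ray reflecting at the top interface goes from n = 1.0 toward n = 1.412: a half-wave phase shift.
At the lower boundary (n = 1.412 to n = 1.0) the reflected ray undergoes no phase shift.
The two reflections differ by half a wavelength.
With one net inversion, destructive interference in reflection requires 2 n t = m λ.
λ = 2 n t / m. The longest wavelength is m = 1: λ = 2 × 1.412 × 156 / 1.00 = 441 nm.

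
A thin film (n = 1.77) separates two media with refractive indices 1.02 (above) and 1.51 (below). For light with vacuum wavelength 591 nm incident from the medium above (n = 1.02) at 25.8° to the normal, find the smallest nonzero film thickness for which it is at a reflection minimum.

Ray reflecting at the top interface goes from n = 1.02 toward n = 1.77: a half-wave phase shift.
Ray reflecting at the bottom interface goes from n = 1.77 toward n = 1.51: no phase shift.
Net: one phase inversion between the two reflected rays.
With one net inversion, destructive interference in reflection requires 2 n t cos θ_r = m λ.
Snell's law: 1.02 sin 25.8° = 1.77 sin θ_r → sin θ_r = 0.251, cos θ_r = 0.968.
Minimum nonzero at m = 1: t = λ / (2 n cos θ_r) = 591 / (2 × 1.77 × 0.968) = 172 nm.

172 nm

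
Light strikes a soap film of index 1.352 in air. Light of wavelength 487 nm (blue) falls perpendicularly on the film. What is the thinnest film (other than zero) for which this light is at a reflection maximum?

Top surface (1.0 → 1.352): reflection off a higher-index medium gives a half-wave phase shift.
Bottom surface (1.352 → 1.0): reflection off a lower-index medium gives no phase shift.
The two reflections differ by half a wavelength.
For maximum reflection here: 2 n t = (m + ½) λ.
Minimum at m = 0: t = λ / (4 n) = 487 / (4 × 1.352) = 90.1 nm.

90.1 nm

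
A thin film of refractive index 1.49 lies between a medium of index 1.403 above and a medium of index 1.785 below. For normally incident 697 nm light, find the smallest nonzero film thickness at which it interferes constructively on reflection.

234 nm

Top surface (1.403 → 1.49): reflection off a higher-index medium gives a half-wave phase shift.
Ray reflecting at the bottom interface goes from n = 1.49 toward n = 1.785: a half-wave phase shift.
Net: no relative phase inversion (both shifts match).
With no net inversion, constructive interference in reflection requires 2 n t = m λ.
Minimum nonzero at m = 1: t = λ / (2 n) = 697 / (2 × 1.49) = 234 nm.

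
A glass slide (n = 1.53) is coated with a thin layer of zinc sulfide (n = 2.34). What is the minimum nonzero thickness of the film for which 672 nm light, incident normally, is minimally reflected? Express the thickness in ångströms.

1436 Å

At the upper boundary (n = 1.0 to n = 2.34) the reflected ray undergoes a half-wave phase shift.
Ray reflecting at the bottom interface goes from n = 2.34 toward n = 1.53: no phase shift.
Exactly one π shift → a net half-wave offset.
So the condition for destructive reflection is 2 n t = m λ.
Minimum nonzero at m = 1: t = λ / (2 n) = 672 / (2 × 2.34) = 144 nm.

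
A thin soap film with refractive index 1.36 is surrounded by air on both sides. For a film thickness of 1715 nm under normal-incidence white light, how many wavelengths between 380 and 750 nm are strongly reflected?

6

Ray reflecting at the top interface goes from n = 1.0 toward n = 1.36: a half-wave phase shift.
At the lower boundary (n = 1.36 to n = 1.0) the reflected ray undergoes no phase shift.
The two reflections differ by half a wavelength.
So the condition for constructive reflection is 2 n t = (m + ½) λ.
λ = 2 n t / (m + ½) = 4665 / (m + ½) nm.
m=5: 848 nm (IR); m=6: 718 nm (visible); m=7: 622 nm (visible); m=8: 549 nm (visible); m=9: 491 nm (visible); m=10: 444 nm (visible); m=11: 406 nm (visible); m=12: 373 nm (UV).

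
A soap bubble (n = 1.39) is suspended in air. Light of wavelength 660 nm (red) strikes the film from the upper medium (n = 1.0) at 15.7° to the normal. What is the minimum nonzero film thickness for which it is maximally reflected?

At the upper boundary (n = 1.0 to n = 1.39) the reflected ray undergoes a half-wave phase shift.
Bottom surface (1.39 → 1.0): reflection off a lower-index medium gives no phase shift.
Exactly one π shift → a net half-wave offset.
For maximum reflection here: 2 n t cos θ_r = (m + ½) λ.
Snell's law: 1.0 sin 15.7° = 1.39 sin θ_r → sin θ_r = 0.195, cos θ_r = 0.981.
Minimum at m = 0: t = λ / (4 n cos θ_r) = 660 / (4 × 1.39 × 0.981) = 121 nm.

121 nm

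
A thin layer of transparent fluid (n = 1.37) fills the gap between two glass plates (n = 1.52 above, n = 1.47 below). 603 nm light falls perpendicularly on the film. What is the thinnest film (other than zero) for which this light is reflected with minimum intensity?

At the upper boundary (n = 1.52 to n = 1.37) the reflected ray undergoes no phase shift.
Ray reflecting at the bottom interface goes from n = 1.37 toward n = 1.47: a half-wave phase shift.
The two reflections differ by half a wavelength.
So the condition for destructive reflection is 2 n t = m λ.
Minimum nonzero at m = 1: t = λ / (2 n) = 603 / (2 × 1.37) = 220 nm.

220 nm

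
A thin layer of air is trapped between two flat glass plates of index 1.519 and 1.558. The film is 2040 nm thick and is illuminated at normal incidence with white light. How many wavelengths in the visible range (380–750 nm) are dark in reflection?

At the upper boundary (n = 1.519 to n = 1.0) the reflected ray undergoes no phase shift.
Ray reflecting at the bottom interface goes from n = 1.0 toward n = 1.558: a half-wave phase shift.
Net: one phase inversion between the two reflected rays.
So the condition for destructive reflection is 2 n t = m λ.
λ = 2 n t / m = 4080 / m nm.
m=5: 816 nm (IR); m=6: 680 nm (visible); m=7: 583 nm (visible); m=8: 510 nm (visible); m=9: 453 nm (visible); m=10: 408 nm (visible); m=11: 371 nm (UV).

5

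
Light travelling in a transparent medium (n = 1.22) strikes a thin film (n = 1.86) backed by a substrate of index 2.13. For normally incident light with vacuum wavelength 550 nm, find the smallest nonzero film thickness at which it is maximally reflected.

148 nm

Ray reflecting at the top interface goes from n = 1.22 toward n = 1.86: a half-wave phase shift.
At the lower boundary (n = 1.86 to n = 2.13) the reflected ray undergoes a half-wave phase shift.
Net: no relative phase inversion (both shifts match).
So the condition for constructive reflection is 2 n t = m λ.
Minimum nonzero at m = 1: t = λ / (2 n) = 550 / (2 × 1.86) = 148 nm.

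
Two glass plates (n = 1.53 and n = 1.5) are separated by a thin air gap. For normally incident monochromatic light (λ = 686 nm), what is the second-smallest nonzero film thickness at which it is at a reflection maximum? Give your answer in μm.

Top surface (1.53 → 1.0): reflection off a lower-index medium gives no phase shift.
Ray reflecting at the bottom interface goes from n = 1.0 toward n = 1.5: a half-wave phase shift.
Exactly one π shift → a net half-wave offset.
So the condition for constructive reflection is 2 n t = (m + ½) λ.
The second-smallest nonzero thickness corresponds to m = 1: t = (m + ½) λ / (2 n) = 1.50 × 686 / (2 × 1.0) = 515 nm.

0.515 μm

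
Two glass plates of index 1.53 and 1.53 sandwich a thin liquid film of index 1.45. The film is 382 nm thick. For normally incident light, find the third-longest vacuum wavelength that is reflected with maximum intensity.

Top surface (1.53 → 1.45): reflection off a lower-index medium gives no phase shift.
Ray reflecting at the bottom interface goes from n = 1.45 toward n = 1.53: a half-wave phase shift.
The two reflections differ by half a wavelength.
With one net inversion, constructive interference in reflection requires 2 n t = (m + ½) λ.
λ = 2 n t / (m + ½). The third-longest wavelength is m = 2: λ = 2 × 1.45 × 382 / 2.50 = 443 nm.

443 nm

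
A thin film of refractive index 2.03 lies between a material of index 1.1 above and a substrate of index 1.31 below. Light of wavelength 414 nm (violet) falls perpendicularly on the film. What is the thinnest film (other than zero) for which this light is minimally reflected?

Ray reflecting at the top interface goes from n = 1.1 toward n = 2.03: a half-wave phase shift.
At the lower boundary (n = 2.03 to n = 1.31) the reflected ray undergoes no phase shift.
Net: one phase inversion between the two reflected rays.
For weak reflection here: 2 n t = m λ.
Minimum nonzero at m = 1: t = λ / (2 n) = 414 / (2 × 2.03) = 102 nm.

102 nm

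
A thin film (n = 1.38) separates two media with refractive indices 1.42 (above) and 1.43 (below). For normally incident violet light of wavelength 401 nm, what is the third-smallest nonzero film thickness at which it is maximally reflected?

363 nm

Top surface (1.42 → 1.38): reflection off a lower-index medium gives no phase shift.
Bottom surface (1.38 → 1.43): reflection off a higher-index medium gives a half-wave phase shift.
The two reflections differ by half a wavelength.
For bright reflection here: 2 n t = (m + ½) λ.
The third-smallest nonzero thickness corresponds to m = 2: t = (m + ½) λ / (2 n) = 2.50 × 401 / (2 × 1.38) = 363 nm.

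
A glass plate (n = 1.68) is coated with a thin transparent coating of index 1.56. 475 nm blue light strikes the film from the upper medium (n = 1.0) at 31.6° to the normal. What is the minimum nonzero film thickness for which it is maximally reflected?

162 nm

Top surface (1.0 → 1.56): reflection off a higher-index medium gives a half-wave phase shift.
Bottom surface (1.56 → 1.68): reflection off a higher-index medium gives a half-wave phase shift.
Net: no relative phase inversion (both shifts match).
So the condition for constructive reflection is 2 n t cos θ_r = m λ.
Snell's law: 1.0 sin 31.6° = 1.56 sin θ_r → sin θ_r = 0.336, cos θ_r = 0.942.
Minimum nonzero at m = 1: t = λ / (2 n cos θ_r) = 475 / (2 × 1.56 × 0.942) = 162 nm.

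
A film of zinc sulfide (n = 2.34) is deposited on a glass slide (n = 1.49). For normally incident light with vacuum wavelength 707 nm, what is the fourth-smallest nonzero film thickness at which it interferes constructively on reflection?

Top surface (1.0 → 2.34): reflection off a higher-index medium gives a half-wave phase shift.
Bottom surface (2.34 → 1.49): reflection off a lower-index medium gives no phase shift.
Exactly one π shift → a net half-wave offset.
With one net inversion, constructive interference in reflection requires 2 n t = (m + ½) λ.
The fourth-smallest nonzero thickness corresponds to m = 3: t = (m + ½) λ / (2 n) = 3.50 × 707 / (2 × 2.34) = 529 nm.

529 nm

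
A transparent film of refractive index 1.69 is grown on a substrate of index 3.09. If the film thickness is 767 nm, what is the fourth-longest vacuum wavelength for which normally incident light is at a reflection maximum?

At the upper boundary (n = 1.0 to n = 1.69) the reflected ray undergoes a half-wave phase shift.
At the lower boundary (n = 1.69 to n = 3.09) the reflected ray undergoes a half-wave phase shift.
Zero or two π shifts → no net half-wave offset.
So the condition for constructive reflection is 2 n t = m λ.
λ = 2 n t / m. The fourth-longest wavelength is m = 4: λ = 2 × 1.69 × 767 / 4.00 = 648 nm.

648 nm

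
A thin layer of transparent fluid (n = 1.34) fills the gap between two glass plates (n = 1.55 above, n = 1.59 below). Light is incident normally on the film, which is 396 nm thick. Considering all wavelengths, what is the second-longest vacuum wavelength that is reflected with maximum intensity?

708 nm

Top surface (1.55 → 1.34): reflection off a lower-index medium gives no phase shift.
Ray reflecting at the bottom interface goes from n = 1.34 toward n = 1.59: a half-wave phase shift.
The two reflections differ by half a wavelength.
For maximum reflection here: 2 n t = (m + ½) λ.
λ = 2 n t / (m + ½). The second-longest wavelength is m = 1: λ = 2 × 1.34 × 396 / 1.50 = 708 nm.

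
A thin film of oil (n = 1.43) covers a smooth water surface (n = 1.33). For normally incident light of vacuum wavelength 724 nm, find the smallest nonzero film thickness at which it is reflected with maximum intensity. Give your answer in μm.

Ray reflecting at the top interface goes from n = 1.0 toward n = 1.43: a half-wave phase shift.
Bottom surface (1.43 → 1.33): reflection off a lower-index medium gives no phase shift.
The two reflections differ by half a wavelength.
With one net inversion, constructive interference in reflection requires 2 n t = (m + ½) λ.
Minimum at m = 0: t = λ / (4 n) = 724 / (4 × 1.43) = 127 nm.

0.127 μm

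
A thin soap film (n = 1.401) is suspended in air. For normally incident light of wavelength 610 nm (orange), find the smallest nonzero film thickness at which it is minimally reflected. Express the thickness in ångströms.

2177 Å

At the upper boundary (n = 1.0 to n = 1.401) the reflected ray undergoes a half-wave phase shift.
At the lower boundary (n = 1.401 to n = 1.0) the reflected ray undergoes no phase shift.
Exactly one π shift → a net half-wave offset.
So the condition for destructive reflection is 2 n t = m λ.
Minimum nonzero at m = 1: t = λ / (2 n) = 610 / (2 × 1.401) = 218 nm.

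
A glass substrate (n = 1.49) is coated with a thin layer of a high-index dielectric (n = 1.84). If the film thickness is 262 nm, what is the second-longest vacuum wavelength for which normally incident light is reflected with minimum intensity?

482 nm

Ray reflecting at the top interface goes from n = 1.0 toward n = 1.84: a half-wave phase shift.
Bottom surface (1.84 → 1.49): reflection off a lower-index medium gives no phase shift.
The two reflections differ by half a wavelength.
So the condition for destructive reflection is 2 n t = m λ.
λ = 2 n t / m. The second-longest wavelength is m = 2: λ = 2 × 1.84 × 262 / 2.00 = 482 nm.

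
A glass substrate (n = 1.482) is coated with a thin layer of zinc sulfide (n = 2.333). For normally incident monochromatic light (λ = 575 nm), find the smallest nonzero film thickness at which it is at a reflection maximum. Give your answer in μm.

0.0616 μm

At the upper boundary (n = 1.0 to n = 2.333) the reflected ray undergoes a half-wave phase shift.
Bottom surface (2.333 → 1.482): reflection off a lower-index medium gives no phase shift.
The two reflections differ by half a wavelength.
For bright reflection here: 2 n t = (m + ½) λ.
Minimum at m = 0: t = λ / (4 n) = 575 / (4 × 2.333) = 61.6 nm.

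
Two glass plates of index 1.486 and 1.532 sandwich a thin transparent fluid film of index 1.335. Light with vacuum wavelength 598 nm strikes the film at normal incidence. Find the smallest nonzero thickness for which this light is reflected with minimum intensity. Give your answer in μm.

0.224 μm

Ray reflecting at the top interface goes from n = 1.486 toward n = 1.335: no phase shift.
Ray reflecting at the bottom interface goes from n = 1.335 toward n = 1.532: a half-wave phase shift.
Net: one phase inversion between the two reflected rays.
With one net inversion, destructive interference in reflection requires 2 n t = m λ.
The smallest nonzero thickness corresponds to m = 1: t = m λ / (2 n) = 1.00 × 598 / (2 × 1.335) = 224 nm.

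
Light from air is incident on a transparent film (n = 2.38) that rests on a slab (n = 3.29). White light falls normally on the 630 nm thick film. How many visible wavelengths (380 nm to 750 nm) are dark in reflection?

4

Ray reflecting at the top interface goes from n = 1.0 toward n = 2.38: a half-wave phase shift.
Ray reflecting at the bottom interface goes from n = 2.38 toward n = 3.29: a half-wave phase shift.
The two reflections carry the same phase change, so no net offset.
So the condition for destructive reflection is 2 n t = (m + ½) λ.
λ = 2 n t / (m + ½) = 2999 / (m + ½) nm.
m=3: 857 nm (IR); m=4: 666 nm (visible); m=5: 545 nm (visible); m=6: 461 nm (visible); m=7: 400 nm (visible); m=8: 353 nm (UV).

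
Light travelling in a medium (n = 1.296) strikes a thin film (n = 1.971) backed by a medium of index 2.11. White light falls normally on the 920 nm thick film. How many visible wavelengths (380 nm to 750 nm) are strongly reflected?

At the upper boundary (n = 1.296 to n = 1.971) the reflected ray undergoes a half-wave phase shift.
Ray reflecting at the bottom interface goes from n = 1.971 toward n = 2.11: a half-wave phase shift.
Zero or two π shifts → no net half-wave offset.
For strong reflection here: 2 n t = m λ.
λ = 2 n t / m = 3627 / m nm.
m=4: 907 nm (IR); m=5: 725 nm (visible); m=6: 604 nm (visible); m=7: 518 nm (visible); m=8: 453 nm (visible); m=9: 403 nm (visible); m=10: 363 nm (UV).

5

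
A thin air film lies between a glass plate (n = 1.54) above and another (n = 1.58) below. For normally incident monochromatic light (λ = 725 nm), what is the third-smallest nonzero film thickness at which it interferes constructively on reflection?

906 nm

Top surface (1.54 → 1.0): reflection off a lower-index medium gives no phase shift.
At the lower boundary (n = 1.0 to n = 1.58) the reflected ray undergoes a half-wave phase shift.
The two reflections differ by half a wavelength.
With one net inversion, constructive interference in reflection requires 2 n t = (m + ½) λ.
The third-smallest nonzero thickness corresponds to m = 2: t = (m + ½) λ / (2 n) = 2.50 × 725 / (2 × 1.0) = 906 nm.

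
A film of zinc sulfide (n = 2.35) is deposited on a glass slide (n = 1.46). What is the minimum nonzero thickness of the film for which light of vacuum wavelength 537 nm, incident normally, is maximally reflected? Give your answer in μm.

0.0571 μm

At the upper boundary (n = 1.0 to n = 2.35) the reflected ray undergoes a half-wave phase shift.
At the lower boundary (n = 2.35 to n = 1.46) the reflected ray undergoes no phase shift.
Exactly one π shift → a net half-wave offset.
With one net inversion, constructive interference in reflection requires 2 n t = (m + ½) λ.
Minimum at m = 0: t = λ / (4 n) = 537 / (4 × 2.35) = 57.1 nm.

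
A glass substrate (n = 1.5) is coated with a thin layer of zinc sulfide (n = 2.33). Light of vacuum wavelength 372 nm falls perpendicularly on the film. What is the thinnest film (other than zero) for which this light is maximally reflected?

39.9 nm

Top surface (1.0 → 2.33): reflection off a higher-index medium gives a half-wave phase shift.
Ray reflecting at the bottom interface goes from n = 2.33 toward n = 1.5: no phase shift.
Exactly one π shift → a net half-wave offset.
With one net inversion, constructive interference in reflection requires 2 n t = (m + ½) λ.
Minimum at m = 0: t = λ / (4 n) = 372 / (4 × 2.33) = 39.9 nm.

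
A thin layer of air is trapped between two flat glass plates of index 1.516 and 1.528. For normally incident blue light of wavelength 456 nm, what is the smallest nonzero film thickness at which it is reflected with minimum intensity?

At the upper boundary (n = 1.516 to n = 1.0) the reflected ray undergoes no phase shift.
At the lower boundary (n = 1.0 to n = 1.528) the reflected ray undergoes a half-wave phase shift.
Net: one phase inversion between the two reflected rays.
With one net inversion, destructive interference in reflection requires 2 n t = m λ.
The smallest nonzero thickness corresponds to m = 1: t = m λ / (2 n) = 1.00 × 456 / (2 × 1.0) = 228 nm.

228 nm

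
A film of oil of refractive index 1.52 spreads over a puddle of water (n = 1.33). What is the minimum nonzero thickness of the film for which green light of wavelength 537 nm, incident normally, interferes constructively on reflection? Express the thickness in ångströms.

883 Å

Ray reflecting at the top interface goes from n = 1.0 toward n = 1.52: a half-wave phase shift.
Bottom surface (1.52 → 1.33): reflection off a lower-index medium gives no phase shift.
Net: one phase inversion between the two reflected rays.
For maximum reflection here: 2 n t = (m + ½) λ.
Minimum at m = 0: t = λ / (4 n) = 537 / (4 × 1.52) = 88.3 nm.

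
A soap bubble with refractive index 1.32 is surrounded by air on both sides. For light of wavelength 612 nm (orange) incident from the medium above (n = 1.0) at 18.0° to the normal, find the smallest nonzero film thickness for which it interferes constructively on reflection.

Ray reflecting at the top interface goes from n = 1.0 toward n = 1.32: a half-wave phase shift.
At the lower boundary (n = 1.32 to n = 1.0) the reflected ray undergoes no phase shift.
Exactly one π shift → a net half-wave offset.
So the condition for constructive reflection is 2 n t cos θ_r = (m + ½) λ.
Snell's law: 1.0 sin 18.0° = 1.32 sin θ_r → sin θ_r = 0.234, cos θ_r = 0.972.
Minimum at m = 0: t = λ / (4 n cos θ_r) = 612 / (4 × 1.32 × 0.972) = 119 nm.

119 nm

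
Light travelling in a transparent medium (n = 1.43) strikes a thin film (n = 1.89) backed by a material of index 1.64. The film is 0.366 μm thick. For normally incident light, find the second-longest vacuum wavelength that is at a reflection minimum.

Top surface (1.43 → 1.89): reflection off a higher-index medium gives a half-wave phase shift.
At the lower boundary (n = 1.89 to n = 1.64) the reflected ray undergoes no phase shift.
Net: one phase inversion between the two reflected rays.
For minimum reflection here: 2 n t = m λ.
λ = 2 n t / m. The second-longest wavelength is m = 2: λ = 2 × 1.89 × 366 / 2.00 = 692 nm.

692 nm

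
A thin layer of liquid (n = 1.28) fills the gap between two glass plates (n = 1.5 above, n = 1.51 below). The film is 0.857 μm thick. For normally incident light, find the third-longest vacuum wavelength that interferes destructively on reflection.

731 nm

Top surface (1.5 → 1.28): reflection off a lower-index medium gives no phase shift.
Bottom surface (1.28 → 1.51): reflection off a higher-index medium gives a half-wave phase shift.
Exactly one π shift → a net half-wave offset.
For dark reflection here: 2 n t = m λ.
λ = 2 n t / m. The third-longest wavelength is m = 3: λ = 2 × 1.28 × 857 / 3.00 = 731 nm.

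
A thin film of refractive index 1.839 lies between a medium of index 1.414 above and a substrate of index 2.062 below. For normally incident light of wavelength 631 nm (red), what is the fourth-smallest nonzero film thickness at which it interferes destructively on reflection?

Top surface (1.414 → 1.839): reflection off a higher-index medium gives a half-wave phase shift.
At the lower boundary (n = 1.839 to n = 2.062) the reflected ray undergoes a half-wave phase shift.
Zero or two π shifts → no net half-wave offset.
With no net inversion, destructive interference in reflection requires 2 n t = (m + ½) λ.
The fourth-smallest nonzero thickness corresponds to m = 3: t = (m + ½) λ / (2 n) = 3.50 × 631 / (2 × 1.839) = 600 nm.

600 nm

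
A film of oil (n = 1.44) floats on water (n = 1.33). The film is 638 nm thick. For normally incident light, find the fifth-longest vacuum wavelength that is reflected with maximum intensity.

408 nm

Top surface (1.0 → 1.44): reflection off a higher-index medium gives a half-wave phase shift.
Ray reflecting at the bottom interface goes from n = 1.44 toward n = 1.33: no phase shift.
The two reflections differ by half a wavelength.
With one net inversion, constructive interference in reflection requires 2 n t = (m + ½) λ.
λ = 2 n t / (m + ½). The fifth-longest wavelength is m = 4: λ = 2 × 1.44 × 638 / 4.50 = 408 nm.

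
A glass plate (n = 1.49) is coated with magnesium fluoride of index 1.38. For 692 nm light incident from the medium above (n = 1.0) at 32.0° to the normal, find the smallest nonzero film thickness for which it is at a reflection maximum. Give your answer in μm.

At the upper boundary (n = 1.0 to n = 1.38) the reflected ray undergoes a half-wave phase shift.
Ray reflecting at the bottom interface goes from n = 1.38 toward n = 1.49: a half-wave phase shift.
The two reflections carry the same phase change, so no net offset.
With no net inversion, constructive interference in reflection requires 2 n t cos θ_r = m λ.
Snell's law: 1.0 sin 32.0° = 1.38 sin θ_r → sin θ_r = 0.384, cos θ_r = 0.923.
Minimum nonzero at m = 1: t = λ / (2 n cos θ_r) = 692 / (2 × 1.38 × 0.923) = 272 nm.

0.272 μm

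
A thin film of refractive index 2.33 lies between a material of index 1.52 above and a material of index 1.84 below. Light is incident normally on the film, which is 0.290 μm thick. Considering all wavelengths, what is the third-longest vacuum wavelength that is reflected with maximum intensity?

541 nm

At the upper boundary (n = 1.52 to n = 2.33) the reflected ray undergoes a half-wave phase shift.
Bottom surface (2.33 → 1.84): reflection off a lower-index medium gives no phase shift.
Exactly one π shift → a net half-wave offset.
With one net inversion, constructive interference in reflection requires 2 n t = (m + ½) λ.
λ = 2 n t / (m + ½). The third-longest wavelength is m = 2: λ = 2 × 2.33 × 290 / 2.50 = 541 nm.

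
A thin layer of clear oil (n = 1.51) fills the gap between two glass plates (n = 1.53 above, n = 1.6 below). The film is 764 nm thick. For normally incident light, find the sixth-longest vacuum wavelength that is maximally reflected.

Ray reflecting at the top interface goes from n = 1.53 toward n = 1.51: no phase shift.
Bottom surface (1.51 → 1.6): reflection off a higher-index medium gives a half-wave phase shift.
Net: one phase inversion between the two reflected rays.
For maximum reflection here: 2 n t = (m + ½) λ.
λ = 2 n t / (m + ½). The sixth-longest wavelength is m = 5: λ = 2 × 1.51 × 764 / 5.50 = 420 nm.

420 nm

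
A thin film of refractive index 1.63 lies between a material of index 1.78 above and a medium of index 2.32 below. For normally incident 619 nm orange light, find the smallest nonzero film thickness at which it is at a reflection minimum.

Ray reflecting at the top interface goes from n = 1.78 toward n = 1.63: no phase shift.
Bottom surface (1.63 → 2.32): reflection off a higher-index medium gives a half-wave phase shift.
The two reflections differ by half a wavelength.
So the condition for destructive reflection is 2 n t = m λ.
Minimum nonzero at m = 1: t = λ / (2 n) = 619 / (2 × 1.63) = 190 nm.

190 nm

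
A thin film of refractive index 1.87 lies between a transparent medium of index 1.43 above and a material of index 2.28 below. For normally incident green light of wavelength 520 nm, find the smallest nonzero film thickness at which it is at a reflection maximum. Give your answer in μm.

Ray reflecting at the top interface goes from n = 1.43 toward n = 1.87: a half-wave phase shift.
At the lower boundary (n = 1.87 to n = 2.28) the reflected ray undergoes a half-wave phase shift.
Zero or two π shifts → no net half-wave offset.
So the condition for constructive reflection is 2 n t = m λ.
Minimum nonzero at m = 1: t = λ / (2 n) = 520 / (2 × 1.87) = 139 nm.

0.139 μm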